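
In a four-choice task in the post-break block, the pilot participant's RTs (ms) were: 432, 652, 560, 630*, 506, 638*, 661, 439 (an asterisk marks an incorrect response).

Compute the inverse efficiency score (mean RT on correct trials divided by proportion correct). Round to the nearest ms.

Correct trials (n=6): 432, 652, 560, 506, 661, 439
Mean correct RT = 3250/6 = 541.6667 ms
Proportion correct = 6/8
IES = 541.6667 / (6/8) = 722.222 ms

722 ms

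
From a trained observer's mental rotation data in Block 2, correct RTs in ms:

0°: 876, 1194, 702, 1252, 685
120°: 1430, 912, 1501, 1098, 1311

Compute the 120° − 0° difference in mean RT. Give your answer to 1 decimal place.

308.6 ms

M(0°) = 4709/5 = 941.800
M(120°) = 6252/5 = 1250.400
Difference = 1250.400 − 941.800 = 308.600 ms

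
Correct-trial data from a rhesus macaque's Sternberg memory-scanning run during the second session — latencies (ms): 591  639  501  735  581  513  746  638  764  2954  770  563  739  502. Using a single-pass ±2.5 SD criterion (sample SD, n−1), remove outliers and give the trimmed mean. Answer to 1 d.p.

637.1 ms

n = 14, ΣRT = 11236, M = 802.571
Σ(x−M)² = 5113231.43; s = √(5113231.43/13) = 627.157
Cutoffs: 802.571 ± 2.5·627.157 → [-765.3, 2370.5]
Outside: 2954 → excluded.
Retained (n=13): Σ = 8282, mean = 8282/13 = 637.077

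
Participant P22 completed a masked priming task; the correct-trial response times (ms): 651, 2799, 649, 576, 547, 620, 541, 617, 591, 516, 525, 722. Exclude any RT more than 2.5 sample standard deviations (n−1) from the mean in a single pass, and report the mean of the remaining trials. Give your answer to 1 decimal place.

n = 12, ΣRT = 9354, M = 779.500
Σ(x−M)² = 4489161.00; s = √(4489161.00/11) = 638.831
Cutoffs: 779.500 ± 2.5·638.831 → [-817.6, 2376.6]
Outside: 2799 → excluded.
Retained (n=11): Σ = 6555, mean = 6555/11 = 595.909

595.9 ms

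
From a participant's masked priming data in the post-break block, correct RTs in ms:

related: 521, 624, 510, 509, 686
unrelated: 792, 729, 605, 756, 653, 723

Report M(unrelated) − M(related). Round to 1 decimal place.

139.7 ms

M(related) = 2850/5 = 570.000
M(unrelated) = 4258/6 = 709.667
Difference = 709.667 − 570.000 = 139.667 ms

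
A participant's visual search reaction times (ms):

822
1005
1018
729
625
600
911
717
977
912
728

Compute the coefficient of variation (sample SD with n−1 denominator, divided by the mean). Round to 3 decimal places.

0.184

n = 11, Σ = 9044, M = 822.1818
Σ(x−M)² = 228553.636; s = √(228553.636/10) = 151.1799
CV = 151.1799 / 822.1818 = 0.18388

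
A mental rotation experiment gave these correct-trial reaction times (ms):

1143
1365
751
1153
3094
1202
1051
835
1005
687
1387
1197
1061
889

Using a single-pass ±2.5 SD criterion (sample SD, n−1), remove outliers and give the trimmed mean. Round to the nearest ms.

n = 14, ΣRT = 16820, M = 1201.429
Σ(x−M)² = 4429135.43; s = √(4429135.43/13) = 583.697
Cutoffs: 1201.429 ± 2.5·583.697 → [-257.8, 2660.7]
Outside: 3094 → excluded.
Retained (n=13): Σ = 13726, mean = 13726/13 = 1055.846

1056 ms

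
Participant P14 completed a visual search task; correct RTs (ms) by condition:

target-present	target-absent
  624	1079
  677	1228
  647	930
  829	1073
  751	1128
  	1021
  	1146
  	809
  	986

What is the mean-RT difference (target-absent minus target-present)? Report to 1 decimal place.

338.8 ms

M(target-present) = 3528/5 = 705.600
M(target-absent) = 9400/9 = 1044.444
Difference = 1044.444 − 705.600 = 338.844 ms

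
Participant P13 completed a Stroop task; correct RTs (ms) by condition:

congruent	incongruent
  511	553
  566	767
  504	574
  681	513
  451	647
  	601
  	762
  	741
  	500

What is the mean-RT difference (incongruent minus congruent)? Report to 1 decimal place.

M(congruent) = 2713/5 = 542.600
M(incongruent) = 5658/9 = 628.667
Difference = 628.667 − 542.600 = 86.067 ms

86.1 ms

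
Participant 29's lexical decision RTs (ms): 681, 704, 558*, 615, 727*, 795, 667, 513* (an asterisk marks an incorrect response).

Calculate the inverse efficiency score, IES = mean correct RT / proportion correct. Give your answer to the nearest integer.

1108 ms

Correct trials (n=5): 681, 704, 615, 795, 667
Mean correct RT = 3462/5 = 692.4000 ms
Proportion correct = 5/8
IES = 692.4000 / (5/8) = 1107.840 ms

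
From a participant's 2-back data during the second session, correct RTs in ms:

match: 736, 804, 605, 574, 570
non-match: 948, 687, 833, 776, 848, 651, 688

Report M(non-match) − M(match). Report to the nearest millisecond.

M(match) = 3289/5 = 657.800
M(non-match) = 5431/7 = 775.857
Difference = 775.857 − 657.800 = 118.057 ms

118 ms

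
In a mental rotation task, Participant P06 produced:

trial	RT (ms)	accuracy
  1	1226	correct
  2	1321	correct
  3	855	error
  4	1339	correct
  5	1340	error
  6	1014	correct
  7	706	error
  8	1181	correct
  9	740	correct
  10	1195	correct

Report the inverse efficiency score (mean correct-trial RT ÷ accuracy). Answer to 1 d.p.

1635.9 ms

Correct trials (n=7): 1226, 1321, 1339, 1014, 1181, 740, 1195
Mean correct RT = 8016/7 = 1145.1429 ms
Proportion correct = 7/10
IES = 1145.1429 / (7/10) = 1635.918 ms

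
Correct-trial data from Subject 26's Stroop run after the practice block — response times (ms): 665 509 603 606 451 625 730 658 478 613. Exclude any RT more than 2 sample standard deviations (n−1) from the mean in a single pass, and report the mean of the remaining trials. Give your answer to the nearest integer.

594 ms

n = 10, ΣRT = 5938, M = 593.800
Σ(x−M)² = 70309.60; s = √(70309.60/9) = 88.387
Cutoffs: 593.800 ± 2·88.387 → [417.0, 770.6]
No RTs fall outside the cutoffs; all 10 retained. Mean = 5938/10 = 593.800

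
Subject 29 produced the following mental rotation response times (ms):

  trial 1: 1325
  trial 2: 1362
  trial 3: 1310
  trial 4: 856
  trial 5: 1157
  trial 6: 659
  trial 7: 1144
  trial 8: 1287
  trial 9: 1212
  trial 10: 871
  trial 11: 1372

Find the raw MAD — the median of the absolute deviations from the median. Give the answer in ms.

113 ms

Sorted: 659, 856, 871, 1144, 1157, 1212, 1287, 1310, 1325, 1362, 1372 → median = 1212
|x − 1212|: 113, 150, 98, 356, 55, 553, 68, 75, 0, 341, 160
Sorted deviations: 0, 55, 68, 75, 98, 113, 150, 160, 341, 356, 553 → MAD = 113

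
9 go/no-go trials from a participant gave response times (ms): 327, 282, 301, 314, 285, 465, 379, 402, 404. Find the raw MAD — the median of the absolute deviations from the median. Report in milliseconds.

45 ms

Sorted: 282, 285, 301, 314, 327, 379, 402, 404, 465 → median = 327
|x − 327|: 0, 45, 26, 13, 42, 138, 52, 75, 77
Sorted deviations: 0, 13, 26, 42, 45, 52, 75, 77, 138 → MAD = 45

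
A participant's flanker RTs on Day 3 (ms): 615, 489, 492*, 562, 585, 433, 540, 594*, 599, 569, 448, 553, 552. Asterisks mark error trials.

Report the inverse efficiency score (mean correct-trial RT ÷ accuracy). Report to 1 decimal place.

638.7 ms

Correct trials (n=11): 615, 489, 562, 585, 433, 540, 599, 569, 448, 553, 552
Mean correct RT = 5945/11 = 540.4545 ms
Proportion correct = 11/13
IES = 540.4545 / (11/13) = 638.719 ms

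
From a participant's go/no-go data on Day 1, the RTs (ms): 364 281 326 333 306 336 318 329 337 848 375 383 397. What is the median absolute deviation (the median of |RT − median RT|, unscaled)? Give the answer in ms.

28 ms

Sorted: 281, 306, 318, 326, 329, 333, 336, 337, 364, 375, 383, 397, 848 → median = 336
|x − 336|: 28, 55, 10, 3, 30, 0, 18, 7, 1, 512, 39, 47, 61
Sorted deviations: 0, 1, 3, 7, 10, 18, 28, 30, 39, 47, 55, 61, 512 → MAD = 28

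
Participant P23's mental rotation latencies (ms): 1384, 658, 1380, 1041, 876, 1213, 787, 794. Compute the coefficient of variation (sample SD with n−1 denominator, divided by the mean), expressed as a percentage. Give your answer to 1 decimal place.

27.7%

n = 8, Σ = 8133, M = 1016.6250
Σ(x−M)² = 556839.875; s = √(556839.875/7) = 282.0435
CV = 282.0435 / 1016.6250 = 0.27743 = 27.743%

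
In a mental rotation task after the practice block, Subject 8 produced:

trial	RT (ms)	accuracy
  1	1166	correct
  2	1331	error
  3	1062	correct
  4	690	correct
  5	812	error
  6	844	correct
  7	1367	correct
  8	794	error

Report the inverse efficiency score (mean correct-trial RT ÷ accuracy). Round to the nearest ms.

1641 ms

Correct trials (n=5): 1166, 1062, 690, 844, 1367
Mean correct RT = 5129/5 = 1025.8000 ms
Proportion correct = 5/8
IES = 1025.8000 / (5/8) = 1641.280 ms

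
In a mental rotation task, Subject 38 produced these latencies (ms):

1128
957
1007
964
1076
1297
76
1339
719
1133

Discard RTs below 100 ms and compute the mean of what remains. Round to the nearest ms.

1069 ms

Excluded: 76
Retained (n=9): Σ = 9620
Mean = 9620/9 = 1068.8889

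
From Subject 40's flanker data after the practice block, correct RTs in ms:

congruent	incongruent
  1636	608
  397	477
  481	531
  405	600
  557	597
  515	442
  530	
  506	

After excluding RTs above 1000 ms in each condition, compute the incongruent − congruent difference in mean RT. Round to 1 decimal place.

58.1 ms

congruent: exclude 1636
M(congruent) = 3391/7 = 484.429
M(incongruent) = 3255/6 = 542.500
Difference = 542.500 − 484.429 = 58.071 ms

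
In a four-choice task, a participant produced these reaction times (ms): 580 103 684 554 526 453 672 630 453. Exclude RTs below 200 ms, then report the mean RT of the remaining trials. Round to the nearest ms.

569 ms

Excluded: 103
Retained (n=8): Σ = 4552
Mean = 4552/8 = 569.0000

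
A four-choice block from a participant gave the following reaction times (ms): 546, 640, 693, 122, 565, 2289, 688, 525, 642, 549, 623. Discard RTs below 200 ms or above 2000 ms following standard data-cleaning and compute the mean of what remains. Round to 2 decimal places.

Excluded: 122, 2289
Retained (n=9): Σ = 5471
Mean = 5471/9 = 607.8889

607.89 ms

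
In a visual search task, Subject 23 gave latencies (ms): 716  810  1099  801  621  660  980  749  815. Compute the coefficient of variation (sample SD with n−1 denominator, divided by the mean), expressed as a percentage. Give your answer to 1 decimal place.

n = 9, Σ = 7251, M = 805.6667
Σ(x−M)² = 183136.000; s = √(183136.000/8) = 151.3010
CV = 151.3010 / 805.6667 = 0.18780 = 18.780%

18.8%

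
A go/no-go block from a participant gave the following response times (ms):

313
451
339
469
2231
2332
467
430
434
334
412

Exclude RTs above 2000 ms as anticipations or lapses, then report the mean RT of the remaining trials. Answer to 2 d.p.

Excluded: 2231, 2332
Retained (n=9): Σ = 3649
Mean = 3649/9 = 405.4444

405.44 ms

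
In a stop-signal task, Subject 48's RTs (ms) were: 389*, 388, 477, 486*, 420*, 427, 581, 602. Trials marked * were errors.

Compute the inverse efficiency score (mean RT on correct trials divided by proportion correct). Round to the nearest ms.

Correct trials (n=5): 388, 477, 427, 581, 602
Mean correct RT = 2475/5 = 495.0000 ms
Proportion correct = 5/8
IES = 495.0000 / (5/8) = 792.000 ms

792 ms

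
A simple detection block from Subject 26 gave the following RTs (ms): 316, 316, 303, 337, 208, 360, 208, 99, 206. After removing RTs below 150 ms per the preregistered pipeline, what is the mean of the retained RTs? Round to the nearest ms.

282 ms

Excluded: 99
Retained (n=8): Σ = 2254
Mean = 2254/8 = 281.7500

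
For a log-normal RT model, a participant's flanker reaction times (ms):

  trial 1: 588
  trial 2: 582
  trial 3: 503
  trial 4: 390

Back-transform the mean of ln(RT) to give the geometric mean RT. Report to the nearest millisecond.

509 ms

ln(RT): 6.3767, 6.3665, 6.2206, 5.9661
Mean ln(RT) = 24.9299/4 = 6.23248
Geometric mean = exp(6.23248) = 509.02 ms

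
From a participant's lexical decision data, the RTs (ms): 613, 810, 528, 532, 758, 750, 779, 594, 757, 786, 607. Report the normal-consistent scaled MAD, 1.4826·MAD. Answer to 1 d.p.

Sorted: 528, 532, 594, 607, 613, 750, 757, 758, 779, 786, 810 → median = 750
|x − 750| sorted: 0, 7, 8, 29, 36, 60, 137, 143, 156, 218, 222 → MAD = 60
Robust SD ≈ 1.4826 × 60 = 88.956

89.0 ms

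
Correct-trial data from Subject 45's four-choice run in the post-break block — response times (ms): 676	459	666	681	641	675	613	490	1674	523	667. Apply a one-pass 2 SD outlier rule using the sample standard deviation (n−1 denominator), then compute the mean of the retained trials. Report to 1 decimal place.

n = 11, ΣRT = 7765, M = 705.909
Σ(x−M)² = 1096658.91; s = √(1096658.91/10) = 331.158
Cutoffs: 705.909 ± 2·331.158 → [43.6, 1368.2]
Outside: 1674 → excluded.
Retained (n=10): Σ = 6091, mean = 6091/10 = 609.100

609.1 ms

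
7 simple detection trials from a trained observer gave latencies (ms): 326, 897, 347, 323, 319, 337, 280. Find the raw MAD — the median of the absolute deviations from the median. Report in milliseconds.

Sorted: 280, 319, 323, 326, 337, 347, 897 → median = 326
|x − 326|: 0, 571, 21, 3, 7, 11, 46
Sorted deviations: 0, 3, 7, 11, 21, 46, 571 → MAD = 11

11 ms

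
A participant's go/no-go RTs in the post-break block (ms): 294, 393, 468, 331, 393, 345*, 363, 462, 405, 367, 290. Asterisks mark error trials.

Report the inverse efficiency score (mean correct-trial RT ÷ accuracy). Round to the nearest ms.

Correct trials (n=10): 294, 393, 468, 331, 393, 363, 462, 405, 367, 290
Mean correct RT = 3766/10 = 376.6000 ms
Proportion correct = 10/11
IES = 376.6000 / (10/11) = 414.260 ms

414 ms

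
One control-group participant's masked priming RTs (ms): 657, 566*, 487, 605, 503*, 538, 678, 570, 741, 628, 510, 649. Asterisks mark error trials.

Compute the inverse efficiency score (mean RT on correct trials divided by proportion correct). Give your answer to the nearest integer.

728 ms

Correct trials (n=10): 657, 487, 605, 538, 678, 570, 741, 628, 510, 649
Mean correct RT = 6063/10 = 606.3000 ms
Proportion correct = 10/12
IES = 606.3000 / (10/12) = 727.560 ms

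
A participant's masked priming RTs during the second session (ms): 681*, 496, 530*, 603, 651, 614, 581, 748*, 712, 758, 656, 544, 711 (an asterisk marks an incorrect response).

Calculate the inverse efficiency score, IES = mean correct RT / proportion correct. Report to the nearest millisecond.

822 ms

Correct trials (n=10): 496, 603, 651, 614, 581, 712, 758, 656, 544, 711
Mean correct RT = 6326/10 = 632.6000 ms
Proportion correct = 10/13
IES = 632.6000 / (10/13) = 822.380 ms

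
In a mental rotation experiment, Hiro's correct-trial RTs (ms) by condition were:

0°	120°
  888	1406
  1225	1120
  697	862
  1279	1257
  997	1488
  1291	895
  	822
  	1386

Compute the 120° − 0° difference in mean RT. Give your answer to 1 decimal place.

91.7 ms

M(0°) = 6377/6 = 1062.833
M(120°) = 9236/8 = 1154.500
Difference = 1154.500 − 1062.833 = 91.667 ms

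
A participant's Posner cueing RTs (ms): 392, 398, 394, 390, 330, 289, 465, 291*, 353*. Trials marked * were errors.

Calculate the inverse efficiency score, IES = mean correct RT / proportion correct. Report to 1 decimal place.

488.2 ms

Correct trials (n=7): 392, 398, 394, 390, 330, 289, 465
Mean correct RT = 2658/7 = 379.7143 ms
Proportion correct = 7/9
IES = 379.7143 / (7/9) = 488.204 ms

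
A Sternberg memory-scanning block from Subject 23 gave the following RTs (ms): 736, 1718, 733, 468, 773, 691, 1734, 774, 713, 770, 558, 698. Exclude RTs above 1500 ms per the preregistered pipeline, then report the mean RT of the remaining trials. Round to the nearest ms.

Excluded: 1718, 1734
Retained (n=10): Σ = 6914
Mean = 6914/10 = 691.4000

691 ms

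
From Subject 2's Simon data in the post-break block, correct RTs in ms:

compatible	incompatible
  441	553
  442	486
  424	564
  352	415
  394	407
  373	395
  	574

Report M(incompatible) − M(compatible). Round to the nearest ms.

81 ms

M(compatible) = 2426/6 = 404.333
M(incompatible) = 3394/7 = 484.857
Difference = 484.857 − 404.333 = 80.524 ms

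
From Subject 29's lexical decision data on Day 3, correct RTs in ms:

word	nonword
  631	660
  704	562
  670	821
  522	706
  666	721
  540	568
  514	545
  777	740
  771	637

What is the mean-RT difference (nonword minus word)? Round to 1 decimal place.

M(word) = 5795/9 = 643.889
M(nonword) = 5960/9 = 662.222
Difference = 662.222 − 643.889 = 18.333 ms

18.3 ms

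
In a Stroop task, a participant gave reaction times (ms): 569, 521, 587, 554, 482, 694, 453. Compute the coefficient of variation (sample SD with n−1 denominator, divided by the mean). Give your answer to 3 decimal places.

0.143

n = 7, Σ = 3860, M = 551.4286
Σ(x−M)² = 37341.714; s = √(37341.714/6) = 78.8899
CV = 78.8899 / 551.4286 = 0.14306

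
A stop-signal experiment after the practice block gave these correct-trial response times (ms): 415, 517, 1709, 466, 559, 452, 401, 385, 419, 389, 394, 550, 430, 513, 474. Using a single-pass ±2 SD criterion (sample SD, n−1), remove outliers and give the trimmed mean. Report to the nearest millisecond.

n = 15, ΣRT = 8073, M = 538.200
Σ(x−M)² = 1515636.40; s = √(1515636.40/14) = 329.028
Cutoffs: 538.200 ± 2·329.028 → [-119.9, 1196.3]
Outside: 1709 → excluded.
Retained (n=14): Σ = 6364, mean = 6364/14 = 454.571

455 ms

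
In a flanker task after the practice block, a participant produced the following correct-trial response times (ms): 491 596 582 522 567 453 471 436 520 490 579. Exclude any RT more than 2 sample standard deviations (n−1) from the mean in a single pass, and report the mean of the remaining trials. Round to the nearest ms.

519 ms

n = 11, ΣRT = 5707, M = 518.818
Σ(x−M)² = 30985.64; s = √(30985.64/10) = 55.665
Cutoffs: 518.818 ± 2·55.665 → [407.5, 630.1]
No RTs fall outside the cutoffs; all 11 retained. Mean = 5707/11 = 518.818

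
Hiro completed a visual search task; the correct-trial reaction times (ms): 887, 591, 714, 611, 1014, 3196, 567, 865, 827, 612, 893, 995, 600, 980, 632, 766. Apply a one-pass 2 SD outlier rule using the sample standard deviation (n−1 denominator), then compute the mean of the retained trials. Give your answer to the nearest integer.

770 ms

n = 16, ΣRT = 14750, M = 921.875
Σ(x−M)² = 5886363.75; s = √(5886363.75/15) = 626.438
Cutoffs: 921.875 ± 2·626.438 → [-331.0, 2174.8]
Outside: 3196 → excluded.
Retained (n=15): Σ = 11554, mean = 11554/15 = 770.267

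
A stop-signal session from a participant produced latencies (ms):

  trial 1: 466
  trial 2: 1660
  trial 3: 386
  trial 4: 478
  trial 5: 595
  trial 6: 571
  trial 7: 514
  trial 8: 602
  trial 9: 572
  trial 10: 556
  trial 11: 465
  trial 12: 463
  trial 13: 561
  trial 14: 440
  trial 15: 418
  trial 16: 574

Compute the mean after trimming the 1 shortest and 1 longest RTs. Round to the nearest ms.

Sorted: 386, 418, 440, 463, 465, 466, 478, 514, 556, 561, 571, 572, 574, 595, 602, 1660
Drop lowest 1 (386) and highest 1 (1660)
Remaining (n=14): Σ = 7275, mean = 7275/14 = 519.643

520 ms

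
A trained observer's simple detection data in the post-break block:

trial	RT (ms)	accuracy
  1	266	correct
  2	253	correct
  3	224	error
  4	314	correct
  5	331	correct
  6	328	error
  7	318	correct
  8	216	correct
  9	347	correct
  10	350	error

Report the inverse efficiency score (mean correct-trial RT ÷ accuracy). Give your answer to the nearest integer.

417 ms

Correct trials (n=7): 266, 253, 314, 331, 318, 216, 347
Mean correct RT = 2045/7 = 292.1429 ms
Proportion correct = 7/10
IES = 292.1429 / (7/10) = 417.347 ms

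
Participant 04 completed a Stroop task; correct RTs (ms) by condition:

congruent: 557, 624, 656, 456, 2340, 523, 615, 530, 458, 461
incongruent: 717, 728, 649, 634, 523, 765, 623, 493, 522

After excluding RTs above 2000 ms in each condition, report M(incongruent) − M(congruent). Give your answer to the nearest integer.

86 ms

congruent: exclude 2340
M(congruent) = 4880/9 = 542.222
M(incongruent) = 5654/9 = 628.222
Difference = 628.222 − 542.222 = 86.000 ms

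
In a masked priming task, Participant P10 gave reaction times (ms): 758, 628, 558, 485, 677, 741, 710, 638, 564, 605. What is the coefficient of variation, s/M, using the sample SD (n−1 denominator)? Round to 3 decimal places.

n = 10, Σ = 6364, M = 636.4000
Σ(x−M)² = 68162.400; s = √(68162.400/9) = 87.0264
CV = 87.0264 / 636.4000 = 0.13675

0.137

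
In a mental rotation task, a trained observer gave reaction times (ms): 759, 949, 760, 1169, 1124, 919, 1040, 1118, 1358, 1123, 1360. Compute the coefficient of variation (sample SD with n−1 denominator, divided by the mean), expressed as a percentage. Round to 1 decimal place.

n = 11, Σ = 11679, M = 1061.7273
Σ(x−M)² = 415284.182; s = √(415284.182/10) = 203.7852
CV = 203.7852 / 1061.7273 = 0.19194 = 19.194%

19.2%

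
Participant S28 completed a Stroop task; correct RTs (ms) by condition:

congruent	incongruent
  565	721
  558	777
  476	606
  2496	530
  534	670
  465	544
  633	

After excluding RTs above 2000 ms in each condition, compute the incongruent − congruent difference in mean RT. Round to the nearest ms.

congruent: exclude 2496
M(congruent) = 3231/6 = 538.500
M(incongruent) = 3848/6 = 641.333
Difference = 641.333 − 538.500 = 102.833 ms

103 ms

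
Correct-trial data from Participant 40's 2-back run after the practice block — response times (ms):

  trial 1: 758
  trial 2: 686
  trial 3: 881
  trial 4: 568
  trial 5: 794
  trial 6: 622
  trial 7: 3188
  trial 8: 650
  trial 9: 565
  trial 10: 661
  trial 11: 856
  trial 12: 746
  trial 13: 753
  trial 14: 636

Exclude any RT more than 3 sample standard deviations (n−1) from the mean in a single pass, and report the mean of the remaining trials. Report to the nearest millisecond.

706 ms

n = 14, ΣRT = 12364, M = 883.143
Σ(x−M)² = 5844833.71; s = √(5844833.71/13) = 670.524
Cutoffs: 883.143 ± 3·670.524 → [-1128.4, 2894.7]
Outside: 3188 → excluded.
Retained (n=13): Σ = 9176, mean = 9176/13 = 705.846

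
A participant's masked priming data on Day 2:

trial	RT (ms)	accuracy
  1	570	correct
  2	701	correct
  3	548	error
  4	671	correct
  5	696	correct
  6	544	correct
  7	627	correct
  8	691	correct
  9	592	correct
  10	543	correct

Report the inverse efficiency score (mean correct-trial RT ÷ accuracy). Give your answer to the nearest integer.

Correct trials (n=9): 570, 701, 671, 696, 544, 627, 691, 592, 543
Mean correct RT = 5635/9 = 626.1111 ms
Proportion correct = 9/10
IES = 626.1111 / (9/10) = 695.679 ms

696 ms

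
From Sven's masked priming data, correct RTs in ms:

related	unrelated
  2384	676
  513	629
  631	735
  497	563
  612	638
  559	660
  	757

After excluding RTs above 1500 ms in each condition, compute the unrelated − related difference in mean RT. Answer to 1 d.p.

related: exclude 2384
M(related) = 2812/5 = 562.400
M(unrelated) = 4658/7 = 665.429
Difference = 665.429 − 562.400 = 103.029 ms

103.0 ms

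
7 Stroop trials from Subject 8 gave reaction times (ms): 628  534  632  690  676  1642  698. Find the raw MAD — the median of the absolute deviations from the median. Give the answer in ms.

Sorted: 534, 628, 632, 676, 690, 698, 1642 → median = 676
|x − 676|: 48, 142, 44, 14, 0, 966, 22
Sorted deviations: 0, 14, 22, 44, 48, 142, 966 → MAD = 44

44 ms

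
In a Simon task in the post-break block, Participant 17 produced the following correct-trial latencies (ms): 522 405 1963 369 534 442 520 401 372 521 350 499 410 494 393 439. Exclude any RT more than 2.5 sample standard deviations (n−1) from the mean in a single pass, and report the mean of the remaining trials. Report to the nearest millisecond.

n = 16, ΣRT = 8634, M = 539.625
Σ(x−M)² = 2219269.75; s = √(2219269.75/15) = 384.644
Cutoffs: 539.625 ± 2.5·384.644 → [-422.0, 1501.2]
Outside: 1963 → excluded.
Retained (n=15): Σ = 6671, mean = 6671/15 = 444.733

445 ms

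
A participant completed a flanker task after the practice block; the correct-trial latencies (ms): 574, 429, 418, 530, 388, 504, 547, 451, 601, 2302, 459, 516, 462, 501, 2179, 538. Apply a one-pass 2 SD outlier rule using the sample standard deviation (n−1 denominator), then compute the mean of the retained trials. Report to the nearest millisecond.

n = 16, ΣRT = 11399, M = 712.438
Σ(x−M)² = 5394507.94; s = √(5394507.94/15) = 599.695
Cutoffs: 712.438 ± 2·599.695 → [-487.0, 1911.8]
Outside: 2179, 2302 → excluded.
Retained (n=14): Σ = 6918, mean = 6918/14 = 494.143

494 ms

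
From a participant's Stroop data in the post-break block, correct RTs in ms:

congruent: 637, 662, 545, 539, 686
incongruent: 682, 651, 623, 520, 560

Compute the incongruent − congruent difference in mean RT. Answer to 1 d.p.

-6.6 ms

M(congruent) = 3069/5 = 613.800
M(incongruent) = 3036/5 = 607.200
Difference = 607.200 − 613.800 = -6.600 ms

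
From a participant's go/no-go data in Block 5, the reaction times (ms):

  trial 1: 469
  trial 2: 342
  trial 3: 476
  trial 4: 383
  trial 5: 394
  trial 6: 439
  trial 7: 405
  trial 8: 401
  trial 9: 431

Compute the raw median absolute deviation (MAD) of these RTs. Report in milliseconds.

26 ms

Sorted: 342, 383, 394, 401, 405, 431, 439, 469, 476 → median = 405
|x − 405|: 64, 63, 71, 22, 11, 34, 0, 4, 26
Sorted deviations: 0, 4, 11, 22, 26, 34, 63, 64, 71 → MAD = 26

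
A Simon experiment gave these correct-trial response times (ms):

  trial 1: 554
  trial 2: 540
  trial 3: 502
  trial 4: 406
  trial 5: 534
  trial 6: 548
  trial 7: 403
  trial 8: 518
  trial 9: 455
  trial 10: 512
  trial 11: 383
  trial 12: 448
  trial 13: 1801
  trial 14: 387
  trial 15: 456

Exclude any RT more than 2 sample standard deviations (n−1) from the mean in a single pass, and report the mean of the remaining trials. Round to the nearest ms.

475 ms

n = 15, ΣRT = 8447, M = 563.133
Σ(x−M)² = 1692629.73; s = √(1692629.73/14) = 347.710
Cutoffs: 563.133 ± 2·347.710 → [-132.3, 1258.6]
Outside: 1801 → excluded.
Retained (n=14): Σ = 6646, mean = 6646/14 = 474.714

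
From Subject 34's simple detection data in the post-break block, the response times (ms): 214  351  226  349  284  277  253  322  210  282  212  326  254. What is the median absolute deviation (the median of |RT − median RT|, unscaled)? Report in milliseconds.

Sorted: 210, 212, 214, 226, 253, 254, 277, 282, 284, 322, 326, 349, 351 → median = 277
|x − 277|: 63, 74, 51, 72, 7, 0, 24, 45, 67, 5, 65, 49, 23
Sorted deviations: 0, 5, 7, 23, 24, 45, 49, 51, 63, 65, 67, 72, 74 → MAD = 49

49 ms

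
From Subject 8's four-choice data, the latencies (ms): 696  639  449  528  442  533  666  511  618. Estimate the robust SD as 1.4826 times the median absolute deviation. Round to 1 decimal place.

126.0 ms

Sorted: 442, 449, 511, 528, 533, 618, 639, 666, 696 → median = 533
|x − 533| sorted: 0, 5, 22, 84, 85, 91, 106, 133, 163 → MAD = 85
Robust SD ≈ 1.4826 × 85 = 126.021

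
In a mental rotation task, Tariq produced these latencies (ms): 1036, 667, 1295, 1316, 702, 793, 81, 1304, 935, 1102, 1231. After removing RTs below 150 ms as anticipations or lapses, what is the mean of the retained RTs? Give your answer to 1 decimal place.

1038.1 ms

Excluded: 81
Retained (n=10): Σ = 10381
Mean = 10381/10 = 1038.1000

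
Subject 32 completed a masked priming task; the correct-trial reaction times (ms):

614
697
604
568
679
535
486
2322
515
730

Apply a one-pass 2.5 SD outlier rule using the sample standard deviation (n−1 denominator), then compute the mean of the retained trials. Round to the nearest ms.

603 ms

n = 10, ΣRT = 7750, M = 775.000
Σ(x−M)² = 2717266.00; s = √(2717266.00/9) = 549.471
Cutoffs: 775.000 ± 2.5·549.471 → [-598.7, 2148.7]
Outside: 2322 → excluded.
Retained (n=9): Σ = 5428, mean = 5428/9 = 603.111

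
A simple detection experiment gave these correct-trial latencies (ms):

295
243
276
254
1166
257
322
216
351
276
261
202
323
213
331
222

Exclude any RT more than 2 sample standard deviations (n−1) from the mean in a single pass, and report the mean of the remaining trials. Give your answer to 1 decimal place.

269.5 ms

n = 16, ΣRT = 5208, M = 325.500
Σ(x−M)² = 784352.00; s = √(784352.00/15) = 228.670
Cutoffs: 325.500 ± 2·228.670 → [-131.8, 782.8]
Outside: 1166 → excluded.
Retained (n=15): Σ = 4042, mean = 4042/15 = 269.467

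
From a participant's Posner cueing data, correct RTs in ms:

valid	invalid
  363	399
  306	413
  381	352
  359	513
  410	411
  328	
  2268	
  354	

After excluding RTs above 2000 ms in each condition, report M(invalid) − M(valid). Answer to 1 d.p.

valid: exclude 2268
M(valid) = 2501/7 = 357.286
M(invalid) = 2088/5 = 417.600
Difference = 417.600 − 357.286 = 60.314 ms

60.3 ms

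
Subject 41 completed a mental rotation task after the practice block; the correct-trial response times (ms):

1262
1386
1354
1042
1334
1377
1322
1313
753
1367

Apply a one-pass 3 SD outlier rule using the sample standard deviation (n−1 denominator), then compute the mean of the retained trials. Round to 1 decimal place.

1251.0 ms

n = 10, ΣRT = 12510, M = 1251.000
Σ(x−M)² = 365746.00; s = √(365746.00/9) = 201.590
Cutoffs: 1251.000 ± 3·201.590 → [646.2, 1855.8]
No RTs fall outside the cutoffs; all 10 retained. Mean = 12510/10 = 1251.000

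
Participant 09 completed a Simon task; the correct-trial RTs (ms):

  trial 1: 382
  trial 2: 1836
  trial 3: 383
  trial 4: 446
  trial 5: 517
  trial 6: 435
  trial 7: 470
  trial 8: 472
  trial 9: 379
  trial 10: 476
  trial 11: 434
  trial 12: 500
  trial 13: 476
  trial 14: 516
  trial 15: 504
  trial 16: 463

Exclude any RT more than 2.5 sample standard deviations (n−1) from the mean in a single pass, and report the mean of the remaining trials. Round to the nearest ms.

457 ms

n = 16, ΣRT = 8689, M = 543.062
Σ(x−M)² = 1813742.94; s = √(1813742.94/15) = 347.730
Cutoffs: 543.062 ± 2.5·347.730 → [-326.3, 1412.4]
Outside: 1836 → excluded.
Retained (n=15): Σ = 6853, mean = 6853/15 = 456.867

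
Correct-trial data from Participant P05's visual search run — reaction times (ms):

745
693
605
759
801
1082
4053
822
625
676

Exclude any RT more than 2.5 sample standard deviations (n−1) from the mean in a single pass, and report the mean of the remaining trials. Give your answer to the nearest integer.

756 ms

n = 10, ΣRT = 10861, M = 1086.100
Σ(x−M)² = 9943666.90; s = √(9943666.90/9) = 1051.119
Cutoffs: 1086.100 ± 2.5·1051.119 → [-1541.7, 3713.9]
Outside: 4053 → excluded.
Retained (n=9): Σ = 6808, mean = 6808/9 = 756.444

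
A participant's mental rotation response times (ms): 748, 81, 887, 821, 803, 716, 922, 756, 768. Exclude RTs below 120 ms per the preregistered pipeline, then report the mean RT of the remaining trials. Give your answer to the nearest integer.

803 ms

Excluded: 81
Retained (n=8): Σ = 6421
Mean = 6421/8 = 802.6250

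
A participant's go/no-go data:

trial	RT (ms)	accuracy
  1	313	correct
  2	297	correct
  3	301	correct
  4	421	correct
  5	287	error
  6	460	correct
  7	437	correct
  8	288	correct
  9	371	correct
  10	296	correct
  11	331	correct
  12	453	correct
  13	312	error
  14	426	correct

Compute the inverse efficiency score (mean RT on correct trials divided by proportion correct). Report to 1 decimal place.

Correct trials (n=12): 313, 297, 301, 421, 460, 437, 288, 371, 296, 331, 453, 426
Mean correct RT = 4394/12 = 366.1667 ms
Proportion correct = 12/14
IES = 366.1667 / (12/14) = 427.194 ms

427.2 ms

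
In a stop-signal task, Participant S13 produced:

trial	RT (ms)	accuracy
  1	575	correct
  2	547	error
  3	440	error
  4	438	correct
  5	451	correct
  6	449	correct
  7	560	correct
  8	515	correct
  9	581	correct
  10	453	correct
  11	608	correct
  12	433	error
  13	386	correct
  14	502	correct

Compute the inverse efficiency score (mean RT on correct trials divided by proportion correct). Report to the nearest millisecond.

638 ms

Correct trials (n=11): 575, 438, 451, 449, 560, 515, 581, 453, 608, 386, 502
Mean correct RT = 5518/11 = 501.6364 ms
Proportion correct = 11/14
IES = 501.6364 / (11/14) = 638.446 ms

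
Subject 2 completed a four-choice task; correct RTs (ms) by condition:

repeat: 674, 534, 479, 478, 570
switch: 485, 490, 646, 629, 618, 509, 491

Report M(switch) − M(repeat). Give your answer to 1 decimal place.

5.6 ms

M(repeat) = 2735/5 = 547.000
M(switch) = 3868/7 = 552.571
Difference = 552.571 − 547.000 = 5.571 ms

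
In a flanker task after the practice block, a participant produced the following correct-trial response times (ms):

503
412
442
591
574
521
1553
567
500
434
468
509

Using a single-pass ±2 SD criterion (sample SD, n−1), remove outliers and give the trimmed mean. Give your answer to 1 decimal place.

501.9 ms

n = 12, ΣRT = 7074, M = 589.500
Σ(x−M)² = 1047951.00; s = √(1047951.00/11) = 308.656
Cutoffs: 589.500 ± 2·308.656 → [-27.8, 1206.8]
Outside: 1553 → excluded.
Retained (n=11): Σ = 5521, mean = 5521/11 = 501.909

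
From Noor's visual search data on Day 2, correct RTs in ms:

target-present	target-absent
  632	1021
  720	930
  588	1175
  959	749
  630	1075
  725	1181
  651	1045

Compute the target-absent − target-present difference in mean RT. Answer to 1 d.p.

M(target-present) = 4905/7 = 700.714
M(target-absent) = 7176/7 = 1025.143
Difference = 1025.143 − 700.714 = 324.429 ms

324.4 ms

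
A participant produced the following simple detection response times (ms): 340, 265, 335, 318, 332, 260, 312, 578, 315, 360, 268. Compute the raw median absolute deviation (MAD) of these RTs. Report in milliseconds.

Sorted: 260, 265, 268, 312, 315, 318, 332, 335, 340, 360, 578 → median = 318
|x − 318|: 22, 53, 17, 0, 14, 58, 6, 260, 3, 42, 50
Sorted deviations: 0, 3, 6, 14, 17, 22, 42, 50, 53, 58, 260 → MAD = 22

22 ms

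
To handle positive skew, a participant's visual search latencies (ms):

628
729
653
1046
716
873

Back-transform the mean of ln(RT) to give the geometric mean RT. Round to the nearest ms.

ln(RT): 6.4425, 6.5917, 6.4816, 6.9527, 6.5737, 6.7719
Mean ln(RT) = 39.8141/6 = 6.63569
Geometric mean = exp(6.63569) = 761.80 ms

762 ms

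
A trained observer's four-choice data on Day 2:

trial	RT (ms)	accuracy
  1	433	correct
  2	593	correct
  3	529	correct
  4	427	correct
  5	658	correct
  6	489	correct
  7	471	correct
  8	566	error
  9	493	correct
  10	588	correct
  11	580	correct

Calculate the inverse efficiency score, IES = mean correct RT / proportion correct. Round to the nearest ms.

Correct trials (n=10): 433, 593, 529, 427, 658, 489, 471, 493, 588, 580
Mean correct RT = 5261/10 = 526.1000 ms
Proportion correct = 10/11
IES = 526.1000 / (10/11) = 578.710 ms

579 ms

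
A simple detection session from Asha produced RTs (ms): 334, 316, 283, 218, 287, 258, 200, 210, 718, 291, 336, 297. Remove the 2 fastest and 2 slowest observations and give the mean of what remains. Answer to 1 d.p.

Sorted: 200, 210, 218, 258, 283, 287, 291, 297, 316, 334, 336, 718
Drop lowest 2 (200, 210) and highest 2 (336, 718)
Remaining (n=8): Σ = 2284, mean = 2284/8 = 285.500

285.5 ms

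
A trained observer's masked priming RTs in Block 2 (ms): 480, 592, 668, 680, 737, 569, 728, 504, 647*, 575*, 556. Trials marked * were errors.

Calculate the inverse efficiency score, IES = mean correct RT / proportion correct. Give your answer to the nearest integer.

749 ms

Correct trials (n=9): 480, 592, 668, 680, 737, 569, 728, 504, 556
Mean correct RT = 5514/9 = 612.6667 ms
Proportion correct = 9/11
IES = 612.6667 / (9/11) = 748.815 ms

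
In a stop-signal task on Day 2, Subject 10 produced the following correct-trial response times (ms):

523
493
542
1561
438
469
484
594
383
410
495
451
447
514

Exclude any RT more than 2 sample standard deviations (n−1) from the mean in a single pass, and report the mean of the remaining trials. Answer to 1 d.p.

n = 14, ΣRT = 7804, M = 557.429
Σ(x−M)² = 1123007.43; s = √(1123007.43/13) = 293.914
Cutoffs: 557.429 ± 2·293.914 → [-30.4, 1145.3]
Outside: 1561 → excluded.
Retained (n=13): Σ = 6243, mean = 6243/13 = 480.231

480.2 ms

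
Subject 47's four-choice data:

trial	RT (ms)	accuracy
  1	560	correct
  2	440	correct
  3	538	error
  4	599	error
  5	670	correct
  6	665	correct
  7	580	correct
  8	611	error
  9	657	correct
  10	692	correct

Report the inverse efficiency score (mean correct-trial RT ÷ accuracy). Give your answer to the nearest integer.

Correct trials (n=7): 560, 440, 670, 665, 580, 657, 692
Mean correct RT = 4264/7 = 609.1429 ms
Proportion correct = 7/10
IES = 609.1429 / (7/10) = 870.204 ms

870 ms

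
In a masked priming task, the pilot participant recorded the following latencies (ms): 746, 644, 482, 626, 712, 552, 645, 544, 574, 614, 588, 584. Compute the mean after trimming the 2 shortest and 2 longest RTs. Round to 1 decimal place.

Sorted: 482, 544, 552, 574, 584, 588, 614, 626, 644, 645, 712, 746
Drop lowest 2 (482, 544) and highest 2 (712, 746)
Remaining (n=8): Σ = 4827, mean = 4827/8 = 603.375

603.4 ms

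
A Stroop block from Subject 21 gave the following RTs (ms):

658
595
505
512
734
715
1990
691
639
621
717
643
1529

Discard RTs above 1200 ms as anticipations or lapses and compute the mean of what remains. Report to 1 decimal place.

Excluded: 1529, 1990
Retained (n=11): Σ = 7030
Mean = 7030/11 = 639.0909

639.1 ms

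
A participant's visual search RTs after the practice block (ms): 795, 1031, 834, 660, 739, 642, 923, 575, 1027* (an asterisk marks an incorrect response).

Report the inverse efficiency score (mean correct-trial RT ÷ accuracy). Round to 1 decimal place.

Correct trials (n=8): 795, 1031, 834, 660, 739, 642, 923, 575
Mean correct RT = 6199/8 = 774.8750 ms
Proportion correct = 8/9
IES = 774.8750 / (8/9) = 871.734 ms

871.7 ms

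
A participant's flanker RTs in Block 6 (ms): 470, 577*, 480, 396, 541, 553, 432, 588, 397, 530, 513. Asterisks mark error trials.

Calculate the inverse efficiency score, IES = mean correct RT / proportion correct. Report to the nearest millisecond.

539 ms

Correct trials (n=10): 470, 480, 396, 541, 553, 432, 588, 397, 530, 513
Mean correct RT = 4900/10 = 490.0000 ms
Proportion correct = 10/11
IES = 490.0000 / (10/11) = 539.000 ms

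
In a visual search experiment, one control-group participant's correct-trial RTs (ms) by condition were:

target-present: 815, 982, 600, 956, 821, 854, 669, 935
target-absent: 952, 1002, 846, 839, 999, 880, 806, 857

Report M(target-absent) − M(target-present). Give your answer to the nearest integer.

69 ms

M(target-present) = 6632/8 = 829.000
M(target-absent) = 7181/8 = 897.625
Difference = 897.625 − 829.000 = 68.625 ms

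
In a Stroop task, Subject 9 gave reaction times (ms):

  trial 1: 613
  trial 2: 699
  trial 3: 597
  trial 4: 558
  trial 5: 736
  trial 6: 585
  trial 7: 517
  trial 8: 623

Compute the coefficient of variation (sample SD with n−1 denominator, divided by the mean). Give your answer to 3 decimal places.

n = 8, Σ = 4928, M = 616.0000
Σ(x−M)² = 35834.000; s = √(35834.000/7) = 71.5482
CV = 71.5482 / 616.0000 = 0.11615

0.116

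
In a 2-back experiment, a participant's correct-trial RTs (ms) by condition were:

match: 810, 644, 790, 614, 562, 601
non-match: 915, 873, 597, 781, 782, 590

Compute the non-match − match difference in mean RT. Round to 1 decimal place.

86.2 ms

M(match) = 4021/6 = 670.167
M(non-match) = 4538/6 = 756.333
Difference = 756.333 − 670.167 = 86.167 ms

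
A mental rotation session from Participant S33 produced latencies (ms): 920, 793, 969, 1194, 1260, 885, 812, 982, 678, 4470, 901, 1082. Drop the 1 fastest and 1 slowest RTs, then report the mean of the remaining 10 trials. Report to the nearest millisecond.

Sorted: 678, 793, 812, 885, 901, 920, 969, 982, 1082, 1194, 1260, 4470
Drop lowest 1 (678) and highest 1 (4470)
Remaining (n=10): Σ = 9798, mean = 9798/10 = 979.800

980 ms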